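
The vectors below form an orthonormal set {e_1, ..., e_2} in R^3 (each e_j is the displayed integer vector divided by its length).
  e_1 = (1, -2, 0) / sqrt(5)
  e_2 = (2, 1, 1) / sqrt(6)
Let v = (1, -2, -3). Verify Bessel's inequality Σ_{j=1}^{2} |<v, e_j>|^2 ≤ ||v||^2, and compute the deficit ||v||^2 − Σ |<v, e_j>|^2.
Σ |<v, e_j>|^2 = 13/2; ||v||^2 = 14; deficit = 15/2

Write each e_j = u_j / sqrt(<u_j, u_j>) where u_j is the displayed integer vector. Then <v, e_j> = <v, u_j> / sqrt(<u_j, u_j>), so |<v, e_j>|^2 = <v, u_j>^2 / <u_j, u_j>.
Coefficients: <v, e_1> = 5/sqrt(5), <v, e_2> = -3/sqrt(6).
Square and sum: Σ |<v, e_j>|^2 = 13/2.
Compute ||v||^2 = v·v = 14.
Deficit = 14 − 13/2 = 15/2 ≥ 0, confirming Bessel's inequality. (The deficit equals ||v − Σ <v,e_j> e_j||^2, the squared distance from v to span{e_j}.)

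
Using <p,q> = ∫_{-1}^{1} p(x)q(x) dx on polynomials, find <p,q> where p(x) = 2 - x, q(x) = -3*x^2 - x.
<p,q> = -10/3

Expand the product: p(x)·q(x) = 3*x^3 - 5*x^2 - 2*x.
∫_{-1}^{1} of each monomial x^k gives [2/(k+1) if k even, 0 if k odd]. Integrating term-by-term (or equivalently evaluating the antiderivative F(x) = 3*x^4/4 - 5*x^3/3 - x^2 at the endpoints):
  F(1) − F(−1) = -23/12 − (17/12) = -10/3.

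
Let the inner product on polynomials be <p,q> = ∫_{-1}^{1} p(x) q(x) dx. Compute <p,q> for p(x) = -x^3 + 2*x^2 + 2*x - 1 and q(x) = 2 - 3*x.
<p,q> = -62/15

Expand the product: p(x)·q(x) = 3*x^4 - 8*x^3 - 2*x^2 + 7*x - 2.
∫_{-1}^{1} of each monomial x^k gives [2/(k+1) if k even, 0 if k odd]. Integrating term-by-term (or equivalently evaluating the antiderivative F(x) = 3*x^5/5 - 2*x^4 - 2*x^3/3 + 7*x^2/2 - 2*x at the endpoints):
  F(1) − F(−1) = -17/30 − (107/30) = -62/15.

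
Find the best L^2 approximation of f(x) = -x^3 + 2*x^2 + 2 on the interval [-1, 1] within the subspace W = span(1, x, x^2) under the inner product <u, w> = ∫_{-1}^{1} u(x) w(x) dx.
g(x) = 2*x^2 - 3*x/5 + 2

The best approximation g ∈ W is the orthogonal projection of f onto W. Writing g = a_0 + a_1 x + a_2 x^2, the coefficients solve the normal equations G · a = b where
  G_{ij} = <φ_i, φ_j> and b_i = <f, φ_i>, with φ_0 = 1, φ_1 = x, φ_2 = x^2.
G =
  [2, 0, 2/3]
  [0, 2/3, 0]
  [2/3, 0, 2/5],
b = (16/3, -2/5, 32/15).
Solving gives a_0 = 2, a_1 = -3/5, a_2 = 2, so
  g(x) = 2*x^2 - 3*x/5 + 2.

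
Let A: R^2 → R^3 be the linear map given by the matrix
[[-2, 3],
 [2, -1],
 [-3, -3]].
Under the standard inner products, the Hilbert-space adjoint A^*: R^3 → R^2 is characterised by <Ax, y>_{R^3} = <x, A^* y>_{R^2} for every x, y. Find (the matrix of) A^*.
A^* = A^T =
[[-2, 2, -3],
 [3, -1, -3]]

For real matrices with standard dot products, the defining identity <Ax, y> = <x, A^* y> gives (Ax)^T y = x^T (A^*) y, i.e. x^T A^T y = x^T (A^*) y. Since this holds for all x, y, we must have A^* = A^T. Therefore
A^* =
[[-2, 2, -3],
 [3, -1, -3]].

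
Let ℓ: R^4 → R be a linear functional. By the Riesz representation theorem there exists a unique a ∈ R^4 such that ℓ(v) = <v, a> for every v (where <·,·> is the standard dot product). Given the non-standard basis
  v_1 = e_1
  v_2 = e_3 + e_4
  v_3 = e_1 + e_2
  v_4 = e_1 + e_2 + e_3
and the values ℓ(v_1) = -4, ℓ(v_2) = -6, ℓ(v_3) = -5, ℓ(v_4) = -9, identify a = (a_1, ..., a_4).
a = (-4, -1, -4, -2)

Write a = (a_1, ..., a_4) in the standard basis. For each basis vector v_i, ℓ(v_i) = <v_i, a> is a linear equation in the a_j's. Collect the n equations into a matrix system V a = ℓ, where row i of V is v_i (expressed in the standard basis). Since V is invertible (lower-triangular with 1s on the diagonal, up to permutation), solve by back-substitution:
  V =
[[1, 0, 0, 0],
 [0, 0, 1, 1],
 [1, 1, 0, 0],
 [1, 1, 1, 0]]
  V a = (-4, -6, -5, -9)
Solving gives a = (-4, -1, -4, -2).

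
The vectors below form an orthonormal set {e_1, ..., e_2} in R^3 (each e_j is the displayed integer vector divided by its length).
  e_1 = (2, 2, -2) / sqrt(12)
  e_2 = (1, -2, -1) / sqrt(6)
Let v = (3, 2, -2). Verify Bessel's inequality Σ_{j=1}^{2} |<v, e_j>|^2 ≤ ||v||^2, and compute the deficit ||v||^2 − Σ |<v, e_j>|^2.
Σ |<v, e_j>|^2 = 33/2; ||v||^2 = 17; deficit = 1/2

Write each e_j = u_j / sqrt(<u_j, u_j>) where u_j is the displayed integer vector. Then <v, e_j> = <v, u_j> / sqrt(<u_j, u_j>), so |<v, e_j>|^2 = <v, u_j>^2 / <u_j, u_j>.
Coefficients: <v, e_1> = 14/sqrt(12), <v, e_2> = 1/sqrt(6).
Square and sum: Σ |<v, e_j>|^2 = 33/2.
Compute ||v||^2 = v·v = 17.
Deficit = 17 − 33/2 = 1/2 ≥ 0, confirming Bessel's inequality. (The deficit equals ||v − Σ <v,e_j> e_j||^2, the squared distance from v to span{e_j}.)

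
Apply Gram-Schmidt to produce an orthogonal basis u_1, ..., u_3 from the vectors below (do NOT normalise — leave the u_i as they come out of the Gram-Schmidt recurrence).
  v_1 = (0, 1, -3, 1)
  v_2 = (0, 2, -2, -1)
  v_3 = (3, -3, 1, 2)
Orthogonal basis:
  u_1 = (0, 1, -3, 1)
  u_2 = (0, 15/11, -1/11, -18/11)
  u_3 = (3, -2/5, -6/25, -8/25)

Apply the Gram-Schmidt recurrence
  u_1 = v_1
  u_i = v_i − Σ_{j<i} ((v_i · u_j) / (u_j · u_j)) · u_j.

Step by step this gives:
  u_1 = (0, 1, -3, 1)
  u_2 = (0, 15/11, -1/11, -18/11)
  u_3 = (3, -2/5, -6/25, -8/25)

Orthogonality check:
  u_2 · u_1 = 0 (should be 0)
  u_3 · u_1 = 0 (should be 0)
  u_3 · u_2 = 0 (should be 0)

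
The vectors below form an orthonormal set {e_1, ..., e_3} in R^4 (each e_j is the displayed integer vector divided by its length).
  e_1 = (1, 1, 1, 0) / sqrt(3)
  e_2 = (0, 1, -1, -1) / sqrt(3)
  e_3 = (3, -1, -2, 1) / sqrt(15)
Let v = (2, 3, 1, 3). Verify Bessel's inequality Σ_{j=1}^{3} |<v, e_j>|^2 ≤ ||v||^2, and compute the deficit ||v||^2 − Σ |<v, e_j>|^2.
Σ |<v, e_j>|^2 = 67/5; ||v||^2 = 23; deficit = 48/5

Write each e_j = u_j / sqrt(<u_j, u_j>) where u_j is the displayed integer vector. Then <v, e_j> = <v, u_j> / sqrt(<u_j, u_j>), so |<v, e_j>|^2 = <v, u_j>^2 / <u_j, u_j>.
Coefficients: <v, e_1> = 6/sqrt(3), <v, e_2> = -1/sqrt(3), <v, e_3> = 4/sqrt(15).
Square and sum: Σ |<v, e_j>|^2 = 67/5.
Compute ||v||^2 = v·v = 23.
Deficit = 23 − 67/5 = 48/5 ≥ 0, confirming Bessel's inequality. (The deficit equals ||v − Σ <v,e_j> e_j||^2, the squared distance from v to span{e_j}.)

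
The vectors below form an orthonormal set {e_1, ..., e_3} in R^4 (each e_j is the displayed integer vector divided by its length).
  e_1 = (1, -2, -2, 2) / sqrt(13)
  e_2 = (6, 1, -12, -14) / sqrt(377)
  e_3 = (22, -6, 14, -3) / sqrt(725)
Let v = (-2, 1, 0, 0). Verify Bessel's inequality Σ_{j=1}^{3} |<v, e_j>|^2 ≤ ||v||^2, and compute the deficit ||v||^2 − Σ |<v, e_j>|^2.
Σ |<v, e_j>|^2 = 5; ||v||^2 = 5; deficit = 0

Write each e_j = u_j / sqrt(<u_j, u_j>) where u_j is the displayed integer vector. Then <v, e_j> = <v, u_j> / sqrt(<u_j, u_j>), so |<v, e_j>|^2 = <v, u_j>^2 / <u_j, u_j>.
Coefficients: <v, e_1> = -4/sqrt(13), <v, e_2> = -11/sqrt(377), <v, e_3> = -50/sqrt(725).
Square and sum: Σ |<v, e_j>|^2 = 5.
Compute ||v||^2 = v·v = 5.
Deficit = 5 − 5 = 0 ≥ 0, confirming Bessel's inequality. (The deficit equals ||v − Σ <v,e_j> e_j||^2, the squared distance from v to span{e_j}.)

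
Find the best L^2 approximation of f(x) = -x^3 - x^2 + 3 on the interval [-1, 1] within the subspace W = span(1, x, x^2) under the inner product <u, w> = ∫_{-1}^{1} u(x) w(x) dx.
g(x) = -x^2 - 3*x/5 + 3

The best approximation g ∈ W is the orthogonal projection of f onto W. Writing g = a_0 + a_1 x + a_2 x^2, the coefficients solve the normal equations G · a = b where
  G_{ij} = <φ_i, φ_j> and b_i = <f, φ_i>, with φ_0 = 1, φ_1 = x, φ_2 = x^2.
G =
  [2, 0, 2/3]
  [0, 2/3, 0]
  [2/3, 0, 2/5],
b = (16/3, -2/5, 8/5).
Solving gives a_0 = 3, a_1 = -3/5, a_2 = -1, so
  g(x) = -x^2 - 3*x/5 + 3.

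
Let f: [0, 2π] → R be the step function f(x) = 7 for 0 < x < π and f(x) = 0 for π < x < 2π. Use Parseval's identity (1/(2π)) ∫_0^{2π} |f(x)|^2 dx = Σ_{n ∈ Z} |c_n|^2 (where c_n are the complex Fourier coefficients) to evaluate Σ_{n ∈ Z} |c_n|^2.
Σ |c_n|^2 = 49/2

Parseval equates the L^2 energy of f (normalised by 1/(2π)) with the ℓ^2 sum of its Fourier coefficients: (1/(2π)) ∫_0^{2π} |f|^2 = Σ |c_n|^2.
Compute the left side: (1/(2π)) [∫_0^π 7^2 dx + ∫_π^{2π} 0^2 dx] = (1/(2π)) · (49π + 0π) = (49 + 0)/2 = 49/2.
So Σ_{n ∈ Z} |c_n|^2 = 49/2.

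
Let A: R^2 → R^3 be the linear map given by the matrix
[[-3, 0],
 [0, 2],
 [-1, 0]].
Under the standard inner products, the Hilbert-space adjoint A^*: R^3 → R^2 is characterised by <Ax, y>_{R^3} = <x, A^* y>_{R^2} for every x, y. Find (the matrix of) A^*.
A^* = A^T =
[[-3, 0, -1],
 [0, 2, 0]]

For real matrices with standard dot products, the defining identity <Ax, y> = <x, A^* y> gives (Ax)^T y = x^T (A^*) y, i.e. x^T A^T y = x^T (A^*) y. Since this holds for all x, y, we must have A^* = A^T. Therefore
A^* =
[[-3, 0, -1],
 [0, 2, 0]].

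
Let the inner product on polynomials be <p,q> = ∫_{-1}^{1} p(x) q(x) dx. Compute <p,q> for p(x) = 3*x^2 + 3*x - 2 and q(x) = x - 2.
<p,q> = 6

Expand the product: p(x)·q(x) = 3*x^3 - 3*x^2 - 8*x + 4.
∫_{-1}^{1} of each monomial x^k gives [2/(k+1) if k even, 0 if k odd]. Integrating term-by-term (or equivalently evaluating the antiderivative F(x) = 3*x^4/4 - x^3 - 4*x^2 + 4*x at the endpoints):
  F(1) − F(−1) = -1/4 − (-25/4) = 6.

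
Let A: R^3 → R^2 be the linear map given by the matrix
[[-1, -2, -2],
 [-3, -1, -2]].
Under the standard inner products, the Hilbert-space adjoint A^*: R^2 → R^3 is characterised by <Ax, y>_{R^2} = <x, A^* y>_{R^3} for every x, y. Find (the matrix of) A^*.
A^* = A^T =
[[-1, -3],
 [-2, -1],
 [-2, -2]]

For real matrices with standard dot products, the defining identity <Ax, y> = <x, A^* y> gives (Ax)^T y = x^T (A^*) y, i.e. x^T A^T y = x^T (A^*) y. Since this holds for all x, y, we must have A^* = A^T. Therefore
A^* =
[[-1, -3],
 [-2, -1],
 [-2, -2]].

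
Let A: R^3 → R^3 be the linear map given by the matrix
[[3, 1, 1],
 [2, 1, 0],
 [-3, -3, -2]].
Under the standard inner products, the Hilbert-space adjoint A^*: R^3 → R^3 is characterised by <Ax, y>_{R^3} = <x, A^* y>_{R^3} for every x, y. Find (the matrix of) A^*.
A^* = A^T =
[[3, 2, -3],
 [1, 1, -3],
 [1, 0, -2]]

For real matrices with standard dot products, the defining identity <Ax, y> = <x, A^* y> gives (Ax)^T y = x^T (A^*) y, i.e. x^T A^T y = x^T (A^*) y. Since this holds for all x, y, we must have A^* = A^T. Therefore
A^* =
[[3, 2, -3],
 [1, 1, -3],
 [1, 0, -2]].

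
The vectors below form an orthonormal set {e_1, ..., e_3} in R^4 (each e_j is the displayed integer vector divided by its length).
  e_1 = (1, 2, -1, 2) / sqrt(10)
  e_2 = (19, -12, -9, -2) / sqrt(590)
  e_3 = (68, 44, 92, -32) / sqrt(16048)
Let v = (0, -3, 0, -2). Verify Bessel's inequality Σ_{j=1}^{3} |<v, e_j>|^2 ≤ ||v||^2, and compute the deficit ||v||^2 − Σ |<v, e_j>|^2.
Σ |<v, e_j>|^2 = 13; ||v||^2 = 13; deficit = 0

Write each e_j = u_j / sqrt(<u_j, u_j>) where u_j is the displayed integer vector. Then <v, e_j> = <v, u_j> / sqrt(<u_j, u_j>), so |<v, e_j>|^2 = <v, u_j>^2 / <u_j, u_j>.
Coefficients: <v, e_1> = -10/sqrt(10), <v, e_2> = 40/sqrt(590), <v, e_3> = -68/sqrt(16048).
Square and sum: Σ |<v, e_j>|^2 = 13.
Compute ||v||^2 = v·v = 13.
Deficit = 13 − 13 = 0 ≥ 0, confirming Bessel's inequality. (The deficit equals ||v − Σ <v,e_j> e_j||^2, the squared distance from v to span{e_j}.)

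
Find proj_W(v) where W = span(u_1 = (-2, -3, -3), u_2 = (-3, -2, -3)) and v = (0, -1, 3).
proj_W(v) = (54/43, 11/43, 39/43)

Set up U = [u_1 | ... | u_2] ∈ R^(3×2). The projector onto W = col(U) is P = U (U^T U)^(-1) U^T.
Compute U^T U =
  [22, 21]
  [21, 22],
and U^T v = (-6, -7).
Solve U^T U · c = U^T v for the coefficients: c = (15/43, -28/43). The projection is proj_W(v) = U c.
Check: (v - proj_W(v)) · u_1 = 0  (should be 0).
Check: (v - proj_W(v)) · u_2 = 0  (should be 0).
Result: proj_W(v) = (54/43, 11/43, 39/43).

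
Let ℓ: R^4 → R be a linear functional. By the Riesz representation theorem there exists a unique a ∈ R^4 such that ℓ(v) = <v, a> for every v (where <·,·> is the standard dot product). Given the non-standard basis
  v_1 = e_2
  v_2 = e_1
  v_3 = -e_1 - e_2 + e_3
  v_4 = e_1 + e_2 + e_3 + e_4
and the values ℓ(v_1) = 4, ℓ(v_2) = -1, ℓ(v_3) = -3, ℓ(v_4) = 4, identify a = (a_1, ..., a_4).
a = (-1, 4, 0, 1)

Write a = (a_1, ..., a_4) in the standard basis. For each basis vector v_i, ℓ(v_i) = <v_i, a> is a linear equation in the a_j's. Collect the n equations into a matrix system V a = ℓ, where row i of V is v_i (expressed in the standard basis). Since V is invertible (lower-triangular with 1s on the diagonal, up to permutation), solve by back-substitution:
  V =
[[0, 1, 0, 0],
 [1, 0, 0, 0],
 [-1, -1, 1, 0],
 [1, 1, 1, 1]]
  V a = (4, -1, -3, 4)
Solving gives a = (-1, 4, 0, 1).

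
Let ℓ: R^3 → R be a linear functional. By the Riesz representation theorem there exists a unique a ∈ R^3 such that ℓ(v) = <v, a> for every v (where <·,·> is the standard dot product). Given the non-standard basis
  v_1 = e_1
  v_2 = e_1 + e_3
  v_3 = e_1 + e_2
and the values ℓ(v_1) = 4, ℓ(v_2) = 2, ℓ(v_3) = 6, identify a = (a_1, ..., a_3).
a = (4, 2, -2)

Write a = (a_1, ..., a_3) in the standard basis. For each basis vector v_i, ℓ(v_i) = <v_i, a> is a linear equation in the a_j's. Collect the n equations into a matrix system V a = ℓ, where row i of V is v_i (expressed in the standard basis). Since V is invertible (lower-triangular with 1s on the diagonal, up to permutation), solve by back-substitution:
  V =
[[1, 0, 0],
 [1, 0, 1],
 [1, 1, 0]]
  V a = (4, 2, 6)
Solving gives a = (4, 2, -2).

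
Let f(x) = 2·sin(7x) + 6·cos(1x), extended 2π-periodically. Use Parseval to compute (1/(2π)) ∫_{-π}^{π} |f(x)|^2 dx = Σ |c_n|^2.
Σ |c_n|^2 = 20

Expand |f|^2 and use orthogonality of {sin(nx), cos(mx)} on [-π, π]:
  ∫_{-π}^{π} sin(nx)^2 dx = π, ∫ cos(mx)^2 dx = π, and cross terms integrate to 0.
So ∫_{-π}^{π} f(x)^2 dx = 2^2 · π + 6^2 · π = (4 + 36)π.
Divide by 2π: (4 + 36)/2 = 20.
By Parseval, this equals Σ |c_n|^2.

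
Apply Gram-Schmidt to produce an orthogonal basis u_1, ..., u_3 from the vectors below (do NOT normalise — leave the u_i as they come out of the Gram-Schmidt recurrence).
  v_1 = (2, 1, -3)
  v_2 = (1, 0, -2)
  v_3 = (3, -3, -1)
Orthogonal basis:
  u_1 = (2, 1, -3)
  u_2 = (-1/7, -4/7, -2/7)
  u_3 = (8/3, -4/3, 4/3)

Apply the Gram-Schmidt recurrence
  u_1 = v_1
  u_i = v_i − Σ_{j<i} ((v_i · u_j) / (u_j · u_j)) · u_j.

Step by step this gives:
  u_1 = (2, 1, -3)
  u_2 = (-1/7, -4/7, -2/7)
  u_3 = (8/3, -4/3, 4/3)

Orthogonality check:
  u_2 · u_1 = 0 (should be 0)
  u_3 · u_1 = 0 (should be 0)
  u_3 · u_2 = 0 (should be 0)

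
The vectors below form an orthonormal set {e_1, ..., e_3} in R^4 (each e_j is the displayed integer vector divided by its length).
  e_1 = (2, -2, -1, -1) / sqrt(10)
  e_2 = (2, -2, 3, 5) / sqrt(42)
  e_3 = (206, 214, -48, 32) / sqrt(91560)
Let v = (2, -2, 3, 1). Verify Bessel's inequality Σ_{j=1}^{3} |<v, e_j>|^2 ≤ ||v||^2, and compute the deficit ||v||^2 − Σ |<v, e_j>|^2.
Σ |<v, e_j>|^2 = 1450/109; ||v||^2 = 18; deficit = 512/109

Write each e_j = u_j / sqrt(<u_j, u_j>) where u_j is the displayed integer vector. Then <v, e_j> = <v, u_j> / sqrt(<u_j, u_j>), so |<v, e_j>|^2 = <v, u_j>^2 / <u_j, u_j>.
Coefficients: <v, e_1> = 4/sqrt(10), <v, e_2> = 22/sqrt(42), <v, e_3> = -128/sqrt(91560).
Square and sum: Σ |<v, e_j>|^2 = 1450/109.
Compute ||v||^2 = v·v = 18.
Deficit = 18 − 1450/109 = 512/109 ≥ 0, confirming Bessel's inequality. (The deficit equals ||v − Σ <v,e_j> e_j||^2, the squared distance from v to span{e_j}.)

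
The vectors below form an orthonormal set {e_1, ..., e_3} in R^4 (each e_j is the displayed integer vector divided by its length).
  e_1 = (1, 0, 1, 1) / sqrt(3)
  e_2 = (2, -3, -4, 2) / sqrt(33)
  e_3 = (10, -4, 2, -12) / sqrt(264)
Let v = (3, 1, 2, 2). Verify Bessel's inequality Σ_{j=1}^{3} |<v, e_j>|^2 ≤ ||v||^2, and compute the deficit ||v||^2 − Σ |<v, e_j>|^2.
Σ |<v, e_j>|^2 = 33/2; ||v||^2 = 18; deficit = 3/2

Write each e_j = u_j / sqrt(<u_j, u_j>) where u_j is the displayed integer vector. Then <v, e_j> = <v, u_j> / sqrt(<u_j, u_j>), so |<v, e_j>|^2 = <v, u_j>^2 / <u_j, u_j>.
Coefficients: <v, e_1> = 7/sqrt(3), <v, e_2> = -1/sqrt(33), <v, e_3> = 6/sqrt(264).
Square and sum: Σ |<v, e_j>|^2 = 33/2.
Compute ||v||^2 = v·v = 18.
Deficit = 18 − 33/2 = 3/2 ≥ 0, confirming Bessel's inequality. (The deficit equals ||v − Σ <v,e_j> e_j||^2, the squared distance from v to span{e_j}.)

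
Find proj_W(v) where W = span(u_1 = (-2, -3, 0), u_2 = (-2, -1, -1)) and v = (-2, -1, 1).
proj_W(v) = (-34/29, -45/29, -3/29)

Set up U = [u_1 | ... | u_2] ∈ R^(3×2). The projector onto W = col(U) is P = U (U^T U)^(-1) U^T.
Compute U^T U =
  [13, 7]
  [7, 6],
and U^T v = (7, 4).
Solve U^T U · c = U^T v for the coefficients: c = (14/29, 3/29). The projection is proj_W(v) = U c.
Check: (v - proj_W(v)) · u_1 = 0  (should be 0).
Check: (v - proj_W(v)) · u_2 = 0  (should be 0).
Result: proj_W(v) = (-34/29, -45/29, -3/29).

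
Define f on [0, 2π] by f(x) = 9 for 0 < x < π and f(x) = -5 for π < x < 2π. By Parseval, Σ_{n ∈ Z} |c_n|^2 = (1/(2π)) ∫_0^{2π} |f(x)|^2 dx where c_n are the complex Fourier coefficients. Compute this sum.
Σ |c_n|^2 = 53

Parseval equates the L^2 energy of f (normalised by 1/(2π)) with the ℓ^2 sum of its Fourier coefficients: (1/(2π)) ∫_0^{2π} |f|^2 = Σ |c_n|^2.
Compute the left side: (1/(2π)) [∫_0^π 9^2 dx + ∫_π^{2π} (-5)^2 dx] = (1/(2π)) · (81π + 25π) = (81 + 25)/2 = 53.
So Σ_{n ∈ Z} |c_n|^2 = 53.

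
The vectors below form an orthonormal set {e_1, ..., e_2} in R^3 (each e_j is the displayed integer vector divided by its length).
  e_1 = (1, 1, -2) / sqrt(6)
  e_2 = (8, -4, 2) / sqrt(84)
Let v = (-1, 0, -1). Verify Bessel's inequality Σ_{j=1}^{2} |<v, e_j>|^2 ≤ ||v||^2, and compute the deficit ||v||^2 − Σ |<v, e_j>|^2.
Σ |<v, e_j>|^2 = 19/14; ||v||^2 = 2; deficit = 9/14

Write each e_j = u_j / sqrt(<u_j, u_j>) where u_j is the displayed integer vector. Then <v, e_j> = <v, u_j> / sqrt(<u_j, u_j>), so |<v, e_j>|^2 = <v, u_j>^2 / <u_j, u_j>.
Coefficients: <v, e_1> = 1/sqrt(6), <v, e_2> = -10/sqrt(84).
Square and sum: Σ |<v, e_j>|^2 = 19/14.
Compute ||v||^2 = v·v = 2.
Deficit = 2 − 19/14 = 9/14 ≥ 0, confirming Bessel's inequality. (The deficit equals ||v − Σ <v,e_j> e_j||^2, the squared distance from v to span{e_j}.)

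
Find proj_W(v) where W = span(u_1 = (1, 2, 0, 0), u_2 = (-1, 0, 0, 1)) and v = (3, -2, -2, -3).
proj_W(v) = (23/9, -16/9, 0, -31/9)

Set up U = [u_1 | ... | u_2] ∈ R^(4×2). The projector onto W = col(U) is P = U (U^T U)^(-1) U^T.
Compute U^T U =
  [5, -1]
  [-1, 2],
and U^T v = (-1, -6).
Solve U^T U · c = U^T v for the coefficients: c = (-8/9, -31/9). The projection is proj_W(v) = U c.
Check: (v - proj_W(v)) · u_1 = 0  (should be 0).
Check: (v - proj_W(v)) · u_2 = 0  (should be 0).
Result: proj_W(v) = (23/9, -16/9, 0, -31/9).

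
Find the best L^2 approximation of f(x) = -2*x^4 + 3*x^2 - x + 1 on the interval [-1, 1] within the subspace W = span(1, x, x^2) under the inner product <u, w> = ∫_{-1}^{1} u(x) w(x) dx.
g(x) = 9*x^2/7 - x + 41/35

The best approximation g ∈ W is the orthogonal projection of f onto W. Writing g = a_0 + a_1 x + a_2 x^2, the coefficients solve the normal equations G · a = b where
  G_{ij} = <φ_i, φ_j> and b_i = <f, φ_i>, with φ_0 = 1, φ_1 = x, φ_2 = x^2.
G =
  [2, 0, 2/3]
  [0, 2/3, 0]
  [2/3, 0, 2/5],
b = (16/5, -2/3, 136/105).
Solving gives a_0 = 41/35, a_1 = -1, a_2 = 9/7, so
  g(x) = 9*x^2/7 - x + 41/35.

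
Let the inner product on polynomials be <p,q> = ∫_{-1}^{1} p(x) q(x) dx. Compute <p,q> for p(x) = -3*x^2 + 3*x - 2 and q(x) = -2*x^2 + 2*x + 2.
<p,q> = -44/15

Expand the product: p(x)·q(x) = 6*x^4 - 12*x^3 + 4*x^2 + 2*x - 4.
∫_{-1}^{1} of each monomial x^k gives [2/(k+1) if k even, 0 if k odd]. Integrating term-by-term (or equivalently evaluating the antiderivative F(x) = 6*x^5/5 - 3*x^4 + 4*x^3/3 + x^2 - 4*x at the endpoints):
  F(1) − F(−1) = -52/15 − (-8/15) = -44/15.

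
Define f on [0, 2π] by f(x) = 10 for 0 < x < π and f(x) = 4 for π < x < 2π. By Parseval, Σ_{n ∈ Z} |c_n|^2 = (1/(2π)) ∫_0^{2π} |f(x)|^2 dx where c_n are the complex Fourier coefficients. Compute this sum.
Σ |c_n|^2 = 58

Parseval equates the L^2 energy of f (normalised by 1/(2π)) with the ℓ^2 sum of its Fourier coefficients: (1/(2π)) ∫_0^{2π} |f|^2 = Σ |c_n|^2.
Compute the left side: (1/(2π)) [∫_0^π 10^2 dx + ∫_π^{2π} 4^2 dx] = (1/(2π)) · (100π + 16π) = (100 + 16)/2 = 58.
So Σ_{n ∈ Z} |c_n|^2 = 58.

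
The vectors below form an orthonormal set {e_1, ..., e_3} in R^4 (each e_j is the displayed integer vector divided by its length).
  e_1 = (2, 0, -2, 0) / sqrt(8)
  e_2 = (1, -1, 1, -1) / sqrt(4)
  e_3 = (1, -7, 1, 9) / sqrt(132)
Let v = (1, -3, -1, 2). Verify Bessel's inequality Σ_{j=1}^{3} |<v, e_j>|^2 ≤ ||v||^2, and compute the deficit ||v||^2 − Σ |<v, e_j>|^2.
Σ |<v, e_j>|^2 = 303/22; ||v||^2 = 15; deficit = 27/22

Write each e_j = u_j / sqrt(<u_j, u_j>) where u_j is the displayed integer vector. Then <v, e_j> = <v, u_j> / sqrt(<u_j, u_j>), so |<v, e_j>|^2 = <v, u_j>^2 / <u_j, u_j>.
Coefficients: <v, e_1> = 4/sqrt(8), <v, e_2> = 1/sqrt(4), <v, e_3> = 39/sqrt(132).
Square and sum: Σ |<v, e_j>|^2 = 303/22.
Compute ||v||^2 = v·v = 15.
Deficit = 15 − 303/22 = 27/22 ≥ 0, confirming Bessel's inequality. (The deficit equals ||v − Σ <v,e_j> e_j||^2, the squared distance from v to span{e_j}.)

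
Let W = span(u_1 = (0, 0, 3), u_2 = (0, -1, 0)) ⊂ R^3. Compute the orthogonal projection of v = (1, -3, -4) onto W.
proj_W(v) = (0, -3, -4)

Set up U = [u_1 | ... | u_2] ∈ R^(3×2). The projector onto W = col(U) is P = U (U^T U)^(-1) U^T.
Compute U^T U =
  [9, 0]
  [0, 1],
and U^T v = (-12, 3).
Solve U^T U · c = U^T v for the coefficients: c = (-4/3, 3). The projection is proj_W(v) = U c.
Check: (v - proj_W(v)) · u_1 = 0  (should be 0).
Check: (v - proj_W(v)) · u_2 = 0  (should be 0).
Result: proj_W(v) = (0, -3, -4).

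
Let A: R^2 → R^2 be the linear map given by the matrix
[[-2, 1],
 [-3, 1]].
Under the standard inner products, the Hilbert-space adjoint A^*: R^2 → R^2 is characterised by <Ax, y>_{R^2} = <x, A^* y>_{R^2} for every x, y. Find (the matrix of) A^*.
A^* = A^T =
[[-2, -3],
 [1, 1]]

For real matrices with standard dot products, the defining identity <Ax, y> = <x, A^* y> gives (Ax)^T y = x^T (A^*) y, i.e. x^T A^T y = x^T (A^*) y. Since this holds for all x, y, we must have A^* = A^T. Therefore
A^* =
[[-2, -3],
 [1, 1]].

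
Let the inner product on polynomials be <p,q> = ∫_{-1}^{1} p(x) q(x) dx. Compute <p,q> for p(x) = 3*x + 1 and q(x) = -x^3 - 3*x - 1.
<p,q> = -46/5

Expand the product: p(x)·q(x) = -3*x^4 - x^3 - 9*x^2 - 6*x - 1.
∫_{-1}^{1} of each monomial x^k gives [2/(k+1) if k even, 0 if k odd]. Integrating term-by-term (or equivalently evaluating the antiderivative F(x) = -3*x^5/5 - x^4/4 - 3*x^3 - 3*x^2 - x at the endpoints):
  F(1) − F(−1) = -157/20 − (27/20) = -46/5.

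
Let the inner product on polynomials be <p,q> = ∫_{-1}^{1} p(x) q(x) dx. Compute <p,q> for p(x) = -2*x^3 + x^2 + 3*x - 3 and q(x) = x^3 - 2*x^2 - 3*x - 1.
<p,q> = 584/105

Expand the product: p(x)·q(x) = -2*x^6 + 5*x^5 + 7*x^4 - 10*x^3 - 4*x^2 + 6*x + 3.
∫_{-1}^{1} of each monomial x^k gives [2/(k+1) if k even, 0 if k odd]. Integrating term-by-term (or equivalently evaluating the antiderivative F(x) = -2*x^7/7 + 5*x^6/6 + 7*x^5/5 - 5*x^4/2 - 4*x^3/3 + 3*x^2 + 3*x at the endpoints):
  F(1) − F(−1) = 144/35 − (-152/105) = 584/105.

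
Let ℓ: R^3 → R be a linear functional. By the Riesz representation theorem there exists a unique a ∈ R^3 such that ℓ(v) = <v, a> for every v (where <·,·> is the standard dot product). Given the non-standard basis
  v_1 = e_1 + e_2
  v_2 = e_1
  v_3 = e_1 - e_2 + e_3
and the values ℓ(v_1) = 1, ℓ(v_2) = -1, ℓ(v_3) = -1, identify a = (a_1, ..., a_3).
a = (-1, 2, 2)

Write a = (a_1, ..., a_3) in the standard basis. For each basis vector v_i, ℓ(v_i) = <v_i, a> is a linear equation in the a_j's. Collect the n equations into a matrix system V a = ℓ, where row i of V is v_i (expressed in the standard basis). Since V is invertible (lower-triangular with 1s on the diagonal, up to permutation), solve by back-substitution:
  V =
[[1, 1, 0],
 [1, 0, 0],
 [1, -1, 1]]
  V a = (1, -1, -1)
Solving gives a = (-1, 2, 2).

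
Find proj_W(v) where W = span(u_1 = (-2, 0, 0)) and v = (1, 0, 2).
proj_W(v) = (1, 0, 0)

Set up U = [u_1 | ... | u_1] ∈ R^(3×1). The projector onto W = col(U) is P = U (U^T U)^(-1) U^T.
Compute U^T U =
  [4],
and U^T v = (-2).
Solve U^T U · c = U^T v for the coefficients: c = (-1/2). The projection is proj_W(v) = U c.
Check: (v - proj_W(v)) · u_1 = 0  (should be 0).
Result: proj_W(v) = (1, 0, 0).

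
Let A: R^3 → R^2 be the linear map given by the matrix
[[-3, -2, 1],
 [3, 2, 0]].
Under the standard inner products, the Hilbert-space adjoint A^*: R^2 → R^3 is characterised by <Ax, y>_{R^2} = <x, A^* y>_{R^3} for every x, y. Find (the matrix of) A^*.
A^* = A^T =
[[-3, 3],
 [-2, 2],
 [1, 0]]

For real matrices with standard dot products, the defining identity <Ax, y> = <x, A^* y> gives (Ax)^T y = x^T (A^*) y, i.e. x^T A^T y = x^T (A^*) y. Since this holds for all x, y, we must have A^* = A^T. Therefore
A^* =
[[-3, 3],
 [-2, 2],
 [1, 0]].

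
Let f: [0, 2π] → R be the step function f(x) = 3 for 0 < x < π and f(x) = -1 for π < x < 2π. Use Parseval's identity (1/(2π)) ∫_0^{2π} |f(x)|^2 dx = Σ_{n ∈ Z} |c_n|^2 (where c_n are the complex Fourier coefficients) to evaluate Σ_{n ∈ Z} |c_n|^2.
Σ |c_n|^2 = 5

Parseval equates the L^2 energy of f (normalised by 1/(2π)) with the ℓ^2 sum of its Fourier coefficients: (1/(2π)) ∫_0^{2π} |f|^2 = Σ |c_n|^2.
Compute the left side: (1/(2π)) [∫_0^π 3^2 dx + ∫_π^{2π} (-1)^2 dx] = (1/(2π)) · (9π + 1π) = (9 + 1)/2 = 5.
So Σ_{n ∈ Z} |c_n|^2 = 5.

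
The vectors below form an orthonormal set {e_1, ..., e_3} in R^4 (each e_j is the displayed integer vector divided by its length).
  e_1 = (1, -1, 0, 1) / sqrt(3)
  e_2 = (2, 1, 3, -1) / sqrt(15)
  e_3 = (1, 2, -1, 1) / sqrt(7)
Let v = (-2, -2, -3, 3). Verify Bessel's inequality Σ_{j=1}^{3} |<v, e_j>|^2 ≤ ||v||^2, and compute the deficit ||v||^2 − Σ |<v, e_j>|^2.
Σ |<v, e_j>|^2 = 123/5; ||v||^2 = 26; deficit = 7/5

Write each e_j = u_j / sqrt(<u_j, u_j>) where u_j is the displayed integer vector. Then <v, e_j> = <v, u_j> / sqrt(<u_j, u_j>), so |<v, e_j>|^2 = <v, u_j>^2 / <u_j, u_j>.
Coefficients: <v, e_1> = 3/sqrt(3), <v, e_2> = -18/sqrt(15), <v, e_3> = 0/sqrt(7).
Square and sum: Σ |<v, e_j>|^2 = 123/5.
Compute ||v||^2 = v·v = 26.
Deficit = 26 − 123/5 = 7/5 ≥ 0, confirming Bessel's inequality. (The deficit equals ||v − Σ <v,e_j> e_j||^2, the squared distance from v to span{e_j}.)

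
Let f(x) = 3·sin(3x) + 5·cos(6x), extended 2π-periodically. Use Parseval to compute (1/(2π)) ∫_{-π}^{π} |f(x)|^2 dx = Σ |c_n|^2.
Σ |c_n|^2 = 17

Expand |f|^2 and use orthogonality of {sin(nx), cos(mx)} on [-π, π]:
  ∫_{-π}^{π} sin(nx)^2 dx = π, ∫ cos(mx)^2 dx = π, and cross terms integrate to 0.
So ∫_{-π}^{π} f(x)^2 dx = 3^2 · π + 5^2 · π = (9 + 25)π.
Divide by 2π: (9 + 25)/2 = 17.
By Parseval, this equals Σ |c_n|^2.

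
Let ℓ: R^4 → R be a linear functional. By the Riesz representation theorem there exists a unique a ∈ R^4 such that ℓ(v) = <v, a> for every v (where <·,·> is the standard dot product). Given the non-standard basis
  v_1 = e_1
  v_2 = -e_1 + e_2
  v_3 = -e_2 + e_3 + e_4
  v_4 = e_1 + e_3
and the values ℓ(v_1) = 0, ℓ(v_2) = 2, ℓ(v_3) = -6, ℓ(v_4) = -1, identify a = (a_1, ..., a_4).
a = (0, 2, -1, -3)

Write a = (a_1, ..., a_4) in the standard basis. For each basis vector v_i, ℓ(v_i) = <v_i, a> is a linear equation in the a_j's. Collect the n equations into a matrix system V a = ℓ, where row i of V is v_i (expressed in the standard basis). Since V is invertible (lower-triangular with 1s on the diagonal, up to permutation), solve by back-substitution:
  V =
[[1, 0, 0, 0],
 [-1, 1, 0, 0],
 [0, -1, 1, 1],
 [1, 0, 1, 0]]
  V a = (0, 2, -6, -1)
Solving gives a = (0, 2, -1, -3).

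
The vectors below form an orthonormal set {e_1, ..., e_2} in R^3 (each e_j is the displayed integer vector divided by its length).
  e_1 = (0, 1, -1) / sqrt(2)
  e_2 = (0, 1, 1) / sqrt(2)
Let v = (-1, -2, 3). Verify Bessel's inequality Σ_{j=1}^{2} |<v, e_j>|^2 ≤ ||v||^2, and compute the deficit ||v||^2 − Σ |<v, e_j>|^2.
Σ |<v, e_j>|^2 = 13; ||v||^2 = 14; deficit = 1

Write each e_j = u_j / sqrt(<u_j, u_j>) where u_j is the displayed integer vector. Then <v, e_j> = <v, u_j> / sqrt(<u_j, u_j>), so |<v, e_j>|^2 = <v, u_j>^2 / <u_j, u_j>.
Coefficients: <v, e_1> = -5/sqrt(2), <v, e_2> = 1/sqrt(2).
Square and sum: Σ |<v, e_j>|^2 = 13.
Compute ||v||^2 = v·v = 14.
Deficit = 14 − 13 = 1 ≥ 0, confirming Bessel's inequality. (The deficit equals ||v − Σ <v,e_j> e_j||^2, the squared distance from v to span{e_j}.)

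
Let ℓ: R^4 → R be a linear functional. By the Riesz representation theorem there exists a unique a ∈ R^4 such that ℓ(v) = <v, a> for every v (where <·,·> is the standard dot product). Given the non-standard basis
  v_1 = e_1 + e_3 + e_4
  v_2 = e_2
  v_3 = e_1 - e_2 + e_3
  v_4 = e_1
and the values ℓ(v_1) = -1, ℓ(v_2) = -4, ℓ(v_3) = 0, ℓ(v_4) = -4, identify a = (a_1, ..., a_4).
a = (-4, -4, 0, 3)

Write a = (a_1, ..., a_4) in the standard basis. For each basis vector v_i, ℓ(v_i) = <v_i, a> is a linear equation in the a_j's. Collect the n equations into a matrix system V a = ℓ, where row i of V is v_i (expressed in the standard basis). Since V is invertible (lower-triangular with 1s on the diagonal, up to permutation), solve by back-substitution:
  V =
[[1, 0, 1, 1],
 [0, 1, 0, 0],
 [1, -1, 1, 0],
 [1, 0, 0, 0]]
  V a = (-1, -4, 0, -4)
Solving gives a = (-4, -4, 0, 3).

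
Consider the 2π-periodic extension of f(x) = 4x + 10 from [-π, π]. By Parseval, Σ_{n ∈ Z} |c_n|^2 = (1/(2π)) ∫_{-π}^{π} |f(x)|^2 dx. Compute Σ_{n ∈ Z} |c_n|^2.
Σ |c_n|^2 = 16π^2/3 + 100

Expand and integrate term by term over [-π, π]:
  ∫ (4x)^2 dx = 16·(2π^3/3); ∫ 2·4·(10)·x dx = 0 (odd integrand); ∫ 10^2 dx = 100·2π.
So (1/(2π)) ∫_{-π}^{π} (4x + 10)^2 dx = 16π^2/3 + 100 = 16π^2/3 + 100.
Parseval ⇒ Σ |c_n|^2 = 16π^2/3 + 100.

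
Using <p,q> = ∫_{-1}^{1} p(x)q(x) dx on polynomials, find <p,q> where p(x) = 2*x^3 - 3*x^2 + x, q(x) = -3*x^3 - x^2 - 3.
<p,q> = 30/7

Expand the product: p(x)·q(x) = -6*x^6 + 7*x^5 - 7*x^3 + 9*x^2 - 3*x.
∫_{-1}^{1} of each monomial x^k gives [2/(k+1) if k even, 0 if k odd]. Integrating term-by-term (or equivalently evaluating the antiderivative F(x) = -6*x^7/7 + 7*x^6/6 - 7*x^4/4 + 3*x^3 - 3*x^2/2 at the endpoints):
  F(1) − F(−1) = 5/84 − (-355/84) = 30/7.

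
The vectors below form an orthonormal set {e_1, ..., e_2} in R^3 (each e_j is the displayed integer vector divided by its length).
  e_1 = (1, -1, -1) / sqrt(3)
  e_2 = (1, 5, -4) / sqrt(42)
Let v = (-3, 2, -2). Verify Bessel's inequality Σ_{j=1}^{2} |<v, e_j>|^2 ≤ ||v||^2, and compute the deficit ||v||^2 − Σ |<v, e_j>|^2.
Σ |<v, e_j>|^2 = 117/14; ||v||^2 = 17; deficit = 121/14

Write each e_j = u_j / sqrt(<u_j, u_j>) where u_j is the displayed integer vector. Then <v, e_j> = <v, u_j> / sqrt(<u_j, u_j>), so |<v, e_j>|^2 = <v, u_j>^2 / <u_j, u_j>.
Coefficients: <v, e_1> = -3/sqrt(3), <v, e_2> = 15/sqrt(42).
Square and sum: Σ |<v, e_j>|^2 = 117/14.
Compute ||v||^2 = v·v = 17.
Deficit = 17 − 117/14 = 121/14 ≥ 0, confirming Bessel's inequality. (The deficit equals ||v − Σ <v,e_j> e_j||^2, the squared distance from v to span{e_j}.)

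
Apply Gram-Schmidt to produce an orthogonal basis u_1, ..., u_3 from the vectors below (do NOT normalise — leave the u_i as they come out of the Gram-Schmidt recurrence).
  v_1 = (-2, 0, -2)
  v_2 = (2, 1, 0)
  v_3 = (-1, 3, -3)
Orthogonal basis:
  u_1 = (-2, 0, -2)
  u_2 = (1, 1, -1)
  u_3 = (-2/3, 4/3, 2/3)

Apply the Gram-Schmidt recurrence
  u_1 = v_1
  u_i = v_i − Σ_{j<i} ((v_i · u_j) / (u_j · u_j)) · u_j.

Step by step this gives:
  u_1 = (-2, 0, -2)
  u_2 = (1, 1, -1)
  u_3 = (-2/3, 4/3, 2/3)

Orthogonality check:
  u_2 · u_1 = 0 (should be 0)
  u_3 · u_1 = 0 (should be 0)
  u_3 · u_2 = 0 (should be 0)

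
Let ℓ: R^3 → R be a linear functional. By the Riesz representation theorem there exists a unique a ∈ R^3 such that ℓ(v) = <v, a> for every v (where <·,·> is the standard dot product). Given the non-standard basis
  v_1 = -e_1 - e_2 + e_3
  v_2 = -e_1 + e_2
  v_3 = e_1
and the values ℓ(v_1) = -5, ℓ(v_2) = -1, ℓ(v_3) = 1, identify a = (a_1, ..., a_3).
a = (1, 0, -4)

Write a = (a_1, ..., a_3) in the standard basis. For each basis vector v_i, ℓ(v_i) = <v_i, a> is a linear equation in the a_j's. Collect the n equations into a matrix system V a = ℓ, where row i of V is v_i (expressed in the standard basis). Since V is invertible (lower-triangular with 1s on the diagonal, up to permutation), solve by back-substitution:
  V =
[[-1, -1, 1],
 [-1, 1, 0],
 [1, 0, 0]]
  V a = (-5, -1, 1)
Solving gives a = (1, 0, -4).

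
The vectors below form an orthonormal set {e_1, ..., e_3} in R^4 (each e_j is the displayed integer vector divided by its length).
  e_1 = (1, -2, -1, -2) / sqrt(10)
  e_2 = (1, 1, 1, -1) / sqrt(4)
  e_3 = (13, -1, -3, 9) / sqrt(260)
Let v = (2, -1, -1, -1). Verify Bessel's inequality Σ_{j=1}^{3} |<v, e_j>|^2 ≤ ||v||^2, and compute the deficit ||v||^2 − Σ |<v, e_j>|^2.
Σ |<v, e_j>|^2 = 89/13; ||v||^2 = 7; deficit = 2/13

Write each e_j = u_j / sqrt(<u_j, u_j>) where u_j is the displayed integer vector. Then <v, e_j> = <v, u_j> / sqrt(<u_j, u_j>), so |<v, e_j>|^2 = <v, u_j>^2 / <u_j, u_j>.
Coefficients: <v, e_1> = 7/sqrt(10), <v, e_2> = 1/sqrt(4), <v, e_3> = 21/sqrt(260).
Square and sum: Σ |<v, e_j>|^2 = 89/13.
Compute ||v||^2 = v·v = 7.
Deficit = 7 − 89/13 = 2/13 ≥ 0, confirming Bessel's inequality. (The deficit equals ||v − Σ <v,e_j> e_j||^2, the squared distance from v to span{e_j}.)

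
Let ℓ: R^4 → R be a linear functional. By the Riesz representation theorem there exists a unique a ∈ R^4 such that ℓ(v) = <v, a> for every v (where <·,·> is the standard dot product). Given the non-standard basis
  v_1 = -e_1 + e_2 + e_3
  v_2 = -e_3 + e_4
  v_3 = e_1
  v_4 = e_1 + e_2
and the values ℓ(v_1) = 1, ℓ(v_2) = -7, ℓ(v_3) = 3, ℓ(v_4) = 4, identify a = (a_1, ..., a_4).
a = (3, 1, 3, -4)

Write a = (a_1, ..., a_4) in the standard basis. For each basis vector v_i, ℓ(v_i) = <v_i, a> is a linear equation in the a_j's. Collect the n equations into a matrix system V a = ℓ, where row i of V is v_i (expressed in the standard basis). Since V is invertible (lower-triangular with 1s on the diagonal, up to permutation), solve by back-substitution:
  V =
[[-1, 1, 1, 0],
 [0, 0, -1, 1],
 [1, 0, 0, 0],
 [1, 1, 0, 0]]
  V a = (1, -7, 3, 4)
Solving gives a = (3, 1, 3, -4).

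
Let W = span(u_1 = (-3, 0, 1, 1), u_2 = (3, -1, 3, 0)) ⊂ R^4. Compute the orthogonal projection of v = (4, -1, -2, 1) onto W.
proj_W(v) = (612/173, 1/173, -208/173, -205/173)

Set up U = [u_1 | ... | u_2] ∈ R^(4×2). The projector onto W = col(U) is P = U (U^T U)^(-1) U^T.
Compute U^T U =
  [11, -6]
  [-6, 19],
and U^T v = (-13, 7).
Solve U^T U · c = U^T v for the coefficients: c = (-205/173, -1/173). The projection is proj_W(v) = U c.
Check: (v - proj_W(v)) · u_1 = 0  (should be 0).
Check: (v - proj_W(v)) · u_2 = 0  (should be 0).
Result: proj_W(v) = (612/173, 1/173, -208/173, -205/173).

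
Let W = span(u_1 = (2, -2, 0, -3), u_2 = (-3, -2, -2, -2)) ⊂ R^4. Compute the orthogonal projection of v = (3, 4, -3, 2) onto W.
proj_W(v) = (453/341, 662/341, 446/341, 70/31)

Set up U = [u_1 | ... | u_2] ∈ R^(4×2). The projector onto W = col(U) is P = U (U^T U)^(-1) U^T.
Compute U^T U =
  [17, 4]
  [4, 21],
and U^T v = (-8, -15).
Solve U^T U · c = U^T v for the coefficients: c = (-108/341, -223/341). The projection is proj_W(v) = U c.
Check: (v - proj_W(v)) · u_1 = 0  (should be 0).
Check: (v - proj_W(v)) · u_2 = 0  (should be 0).
Result: proj_W(v) = (453/341, 662/341, 446/341, 70/31).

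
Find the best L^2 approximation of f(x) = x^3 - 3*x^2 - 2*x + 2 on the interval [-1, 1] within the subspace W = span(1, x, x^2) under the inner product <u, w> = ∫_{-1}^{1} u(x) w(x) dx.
g(x) = -3*x^2 - 7*x/5 + 2

The best approximation g ∈ W is the orthogonal projection of f onto W. Writing g = a_0 + a_1 x + a_2 x^2, the coefficients solve the normal equations G · a = b where
  G_{ij} = <φ_i, φ_j> and b_i = <f, φ_i>, with φ_0 = 1, φ_1 = x, φ_2 = x^2.
G =
  [2, 0, 2/3]
  [0, 2/3, 0]
  [2/3, 0, 2/5],
b = (2, -14/15, 2/15).
Solving gives a_0 = 2, a_1 = -7/5, a_2 = -3, so
  g(x) = -3*x^2 - 7*x/5 + 2.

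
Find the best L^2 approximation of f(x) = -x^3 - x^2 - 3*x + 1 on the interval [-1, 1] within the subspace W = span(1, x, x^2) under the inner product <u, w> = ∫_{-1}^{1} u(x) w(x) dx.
g(x) = -x^2 - 18*x/5 + 1

The best approximation g ∈ W is the orthogonal projection of f onto W. Writing g = a_0 + a_1 x + a_2 x^2, the coefficients solve the normal equations G · a = b where
  G_{ij} = <φ_i, φ_j> and b_i = <f, φ_i>, with φ_0 = 1, φ_1 = x, φ_2 = x^2.
G =
  [2, 0, 2/3]
  [0, 2/3, 0]
  [2/3, 0, 2/5],
b = (4/3, -12/5, 4/15).
Solving gives a_0 = 1, a_1 = -18/5, a_2 = -1, so
  g(x) = -x^2 - 18*x/5 + 1.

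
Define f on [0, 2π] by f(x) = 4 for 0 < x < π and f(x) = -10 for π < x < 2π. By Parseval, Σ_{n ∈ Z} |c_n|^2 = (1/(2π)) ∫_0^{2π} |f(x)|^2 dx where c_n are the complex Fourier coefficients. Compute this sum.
Σ |c_n|^2 = 58

Parseval equates the L^2 energy of f (normalised by 1/(2π)) with the ℓ^2 sum of its Fourier coefficients: (1/(2π)) ∫_0^{2π} |f|^2 = Σ |c_n|^2.
Compute the left side: (1/(2π)) [∫_0^π 4^2 dx + ∫_π^{2π} (-10)^2 dx] = (1/(2π)) · (16π + 100π) = (16 + 100)/2 = 58.
So Σ_{n ∈ Z} |c_n|^2 = 58.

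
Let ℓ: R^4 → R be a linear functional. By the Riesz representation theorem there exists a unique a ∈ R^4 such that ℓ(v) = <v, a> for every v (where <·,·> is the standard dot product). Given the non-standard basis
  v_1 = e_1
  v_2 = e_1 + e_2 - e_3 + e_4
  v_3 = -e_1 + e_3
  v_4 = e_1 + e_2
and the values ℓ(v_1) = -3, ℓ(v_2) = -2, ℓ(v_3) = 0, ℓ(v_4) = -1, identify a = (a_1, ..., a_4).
a = (-3, 2, -3, -4)

Write a = (a_1, ..., a_4) in the standard basis. For each basis vector v_i, ℓ(v_i) = <v_i, a> is a linear equation in the a_j's. Collect the n equations into a matrix system V a = ℓ, where row i of V is v_i (expressed in the standard basis). Since V is invertible (lower-triangular with 1s on the diagonal, up to permutation), solve by back-substitution:
  V =
[[1, 0, 0, 0],
 [1, 1, -1, 1],
 [-1, 0, 1, 0],
 [1, 1, 0, 0]]
  V a = (-3, -2, 0, -1)
Solving gives a = (-3, 2, -3, -4).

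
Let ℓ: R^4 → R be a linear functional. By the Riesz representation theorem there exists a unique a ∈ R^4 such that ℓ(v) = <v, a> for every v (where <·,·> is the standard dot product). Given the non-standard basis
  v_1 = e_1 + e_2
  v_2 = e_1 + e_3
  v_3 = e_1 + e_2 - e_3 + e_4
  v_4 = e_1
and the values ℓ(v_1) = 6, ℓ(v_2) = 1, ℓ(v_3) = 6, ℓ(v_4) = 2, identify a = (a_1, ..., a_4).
a = (2, 4, -1, -1)

Write a = (a_1, ..., a_4) in the standard basis. For each basis vector v_i, ℓ(v_i) = <v_i, a> is a linear equation in the a_j's. Collect the n equations into a matrix system V a = ℓ, where row i of V is v_i (expressed in the standard basis). Since V is invertible (lower-triangular with 1s on the diagonal, up to permutation), solve by back-substitution:
  V =
[[1, 1, 0, 0],
 [1, 0, 1, 0],
 [1, 1, -1, 1],
 [1, 0, 0, 0]]
  V a = (6, 1, 6, 2)
Solving gives a = (2, 4, -1, -1).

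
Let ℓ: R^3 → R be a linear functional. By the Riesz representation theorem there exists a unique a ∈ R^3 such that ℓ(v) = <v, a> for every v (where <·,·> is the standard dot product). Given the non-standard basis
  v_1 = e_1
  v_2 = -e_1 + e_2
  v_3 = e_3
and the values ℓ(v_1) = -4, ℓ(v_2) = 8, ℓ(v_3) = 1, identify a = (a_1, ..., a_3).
a = (-4, 4, 1)

Write a = (a_1, ..., a_3) in the standard basis. For each basis vector v_i, ℓ(v_i) = <v_i, a> is a linear equation in the a_j's. Collect the n equations into a matrix system V a = ℓ, where row i of V is v_i (expressed in the standard basis). Since V is invertible (lower-triangular with 1s on the diagonal, up to permutation), solve by back-substitution:
  V =
[[1, 0, 0],
 [-1, 1, 0],
 [0, 0, 1]]
  V a = (-4, 8, 1)
Solving gives a = (-4, 4, 1).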